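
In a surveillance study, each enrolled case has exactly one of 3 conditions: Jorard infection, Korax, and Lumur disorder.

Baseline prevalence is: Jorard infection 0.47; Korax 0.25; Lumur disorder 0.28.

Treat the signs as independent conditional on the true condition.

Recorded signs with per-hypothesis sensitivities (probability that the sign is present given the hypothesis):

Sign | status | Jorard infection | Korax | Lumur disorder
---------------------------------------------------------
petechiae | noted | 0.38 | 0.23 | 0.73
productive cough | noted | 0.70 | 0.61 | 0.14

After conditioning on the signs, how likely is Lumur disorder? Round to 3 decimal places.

Multiply each prior by the joint likelihood of the sign pattern:
  Jorard infection: 0.47 × 0.38 × 0.70 = 0.12502
  Korax: 0.25 × 0.23 × 0.61 = 0.035075
  Lumur disorder: 0.28 × 0.73 × 0.14 = 0.028616
Normalizing constant Z = 0.12502 + 0.035075 + 0.028616 = 0.18871.
P(Lumur disorder | evidence) = 0.028616 / 0.18871 ≈ 0.152.

0.152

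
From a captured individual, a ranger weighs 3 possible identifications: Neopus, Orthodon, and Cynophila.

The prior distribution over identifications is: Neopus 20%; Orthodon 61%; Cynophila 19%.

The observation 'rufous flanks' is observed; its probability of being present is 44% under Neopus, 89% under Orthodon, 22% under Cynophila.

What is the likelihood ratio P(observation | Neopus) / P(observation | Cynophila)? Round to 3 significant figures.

The Bayes factor is the ratio of the two likelihoods.
  Neopus: 0.44
  Cynophila: 0.22
Bayes factor = 0.44 / 0.22 ≈ 2.00

2.00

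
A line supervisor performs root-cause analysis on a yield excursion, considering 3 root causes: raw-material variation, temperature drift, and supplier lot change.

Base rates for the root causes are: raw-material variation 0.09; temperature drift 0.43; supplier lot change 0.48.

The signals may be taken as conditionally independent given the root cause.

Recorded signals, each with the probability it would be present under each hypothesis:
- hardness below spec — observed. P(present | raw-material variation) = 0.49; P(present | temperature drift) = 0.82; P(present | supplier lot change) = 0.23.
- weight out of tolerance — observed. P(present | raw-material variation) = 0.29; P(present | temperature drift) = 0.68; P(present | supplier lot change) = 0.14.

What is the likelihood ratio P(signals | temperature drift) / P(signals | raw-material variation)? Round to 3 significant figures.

3.92

Take the product of per-signal likelihoods under each hypothesis, then divide.
  temperature drift: 0.82 × 0.68 = 0.5576
  raw-material variation: 0.49 × 0.29 = 0.1421
Bayes factor = 0.5576 / 0.1421 ≈ 3.92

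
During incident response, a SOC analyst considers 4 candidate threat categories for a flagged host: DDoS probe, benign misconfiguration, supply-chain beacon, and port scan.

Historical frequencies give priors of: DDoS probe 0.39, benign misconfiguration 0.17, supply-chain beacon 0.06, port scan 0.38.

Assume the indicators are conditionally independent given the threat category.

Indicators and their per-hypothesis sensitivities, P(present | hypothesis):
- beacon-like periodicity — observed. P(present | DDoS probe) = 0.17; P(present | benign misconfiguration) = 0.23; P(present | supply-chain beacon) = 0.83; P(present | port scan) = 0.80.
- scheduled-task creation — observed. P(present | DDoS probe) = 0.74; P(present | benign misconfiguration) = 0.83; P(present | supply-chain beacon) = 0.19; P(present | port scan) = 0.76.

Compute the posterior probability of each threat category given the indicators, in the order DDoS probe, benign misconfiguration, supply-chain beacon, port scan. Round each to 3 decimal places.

0.152, 0.101, 0.029, 0.717

Multiply each prior by the joint likelihood of the indicator pattern:
  DDoS probe: 0.39 × 0.17 × 0.74 = 0.049062
  benign misconfiguration: 0.17 × 0.23 × 0.83 = 0.032453
  supply-chain beacon: 0.06 × 0.83 × 0.19 = 0.009462
  port scan: 0.38 × 0.80 × 0.76 = 0.23104
The unnormalized weights sum to 0.32202.
P(DDoS probe | evidence) = 0.049062 / 0.32202 ≈ 0.152
P(benign misconfiguration | evidence) = 0.032453 / 0.32202 ≈ 0.101
P(supply-chain beacon | evidence) = 0.009462 / 0.32202 ≈ 0.029
P(port scan | evidence) = 0.23104 / 0.32202 ≈ 0.717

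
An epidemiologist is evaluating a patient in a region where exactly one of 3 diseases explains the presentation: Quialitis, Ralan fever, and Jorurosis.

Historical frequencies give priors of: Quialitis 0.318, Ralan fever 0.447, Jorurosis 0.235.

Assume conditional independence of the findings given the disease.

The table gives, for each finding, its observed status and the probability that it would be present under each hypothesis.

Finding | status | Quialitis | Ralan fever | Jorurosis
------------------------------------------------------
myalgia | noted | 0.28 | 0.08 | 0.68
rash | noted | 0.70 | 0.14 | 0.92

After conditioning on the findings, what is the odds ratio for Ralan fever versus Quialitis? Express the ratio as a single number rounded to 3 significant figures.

0.0803

The normalizing constant cancels in an odds ratio, so compute prior × likelihood for the two hypotheses only:
  Ralan fever: 0.447 × 0.08 × 0.14 = 0.0050064
  Quialitis: 0.318 × 0.28 × 0.70 = 0.062328
Odds(Ralan fever : Quialitis) = 0.0050064 / 0.062328 ≈ 0.0803.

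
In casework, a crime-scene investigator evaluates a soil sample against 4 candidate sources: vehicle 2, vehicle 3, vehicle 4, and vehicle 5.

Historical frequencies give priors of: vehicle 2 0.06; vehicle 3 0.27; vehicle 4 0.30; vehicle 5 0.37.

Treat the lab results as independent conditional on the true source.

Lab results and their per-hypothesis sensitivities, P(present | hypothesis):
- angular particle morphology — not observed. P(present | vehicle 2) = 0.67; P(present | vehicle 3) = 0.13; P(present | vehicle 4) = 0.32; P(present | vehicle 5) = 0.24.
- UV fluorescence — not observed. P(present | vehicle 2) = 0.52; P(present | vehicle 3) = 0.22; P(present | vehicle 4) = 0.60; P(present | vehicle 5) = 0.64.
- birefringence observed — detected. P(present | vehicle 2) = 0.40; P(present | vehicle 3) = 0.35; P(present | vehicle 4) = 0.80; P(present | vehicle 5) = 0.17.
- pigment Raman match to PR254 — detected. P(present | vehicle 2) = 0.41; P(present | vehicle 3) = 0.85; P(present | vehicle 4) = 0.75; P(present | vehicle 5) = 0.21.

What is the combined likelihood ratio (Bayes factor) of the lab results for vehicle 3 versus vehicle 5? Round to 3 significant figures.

20.7

The Bayes factor is the ratio of the joint likelihoods of the lab result pattern under the two hypotheses (using 1 − P(present | H) for each absent lab result).
  vehicle 3: (1 − 0.13) × (1 − 0.22) × 0.35 × 0.85 = 0.20188
  vehicle 5: (1 − 0.24) × (1 − 0.64) × 0.17 × 0.21 = 0.0097675
Bayes factor = 0.20188 / 0.0097675 ≈ 20.7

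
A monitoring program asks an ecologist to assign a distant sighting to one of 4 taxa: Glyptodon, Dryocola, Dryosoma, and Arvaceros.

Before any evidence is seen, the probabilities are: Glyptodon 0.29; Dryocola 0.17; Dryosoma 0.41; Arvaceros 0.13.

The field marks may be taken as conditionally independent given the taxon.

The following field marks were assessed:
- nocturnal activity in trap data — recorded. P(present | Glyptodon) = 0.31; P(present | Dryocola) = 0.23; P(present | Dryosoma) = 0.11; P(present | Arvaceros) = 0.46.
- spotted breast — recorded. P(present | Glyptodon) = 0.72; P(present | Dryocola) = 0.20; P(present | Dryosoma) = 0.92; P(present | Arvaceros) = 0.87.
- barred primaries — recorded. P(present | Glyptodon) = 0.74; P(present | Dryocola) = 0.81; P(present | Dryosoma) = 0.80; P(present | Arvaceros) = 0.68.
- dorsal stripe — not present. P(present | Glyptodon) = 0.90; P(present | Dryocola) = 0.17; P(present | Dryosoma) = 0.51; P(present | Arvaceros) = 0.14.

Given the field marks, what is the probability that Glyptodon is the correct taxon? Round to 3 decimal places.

By Bayes' rule with conditional independence, the unnormalized weight for each hypothesis is prior × ∏ likelihoods (using 1 − P(present | H) for each absent field mark):
  Glyptodon: 0.29 × 0.31 × 0.72 × 0.74 × (1 − 0.90) = 0.0047899
  Dryocola: 0.17 × 0.23 × 0.20 × 0.81 × (1 − 0.17) = 0.0052574
  Dryosoma: 0.41 × 0.11 × 0.92 × 0.80 × (1 − 0.51) = 0.016265
  Arvaceros: 0.13 × 0.46 × 0.87 × 0.68 × (1 − 0.14) = 0.030425
Marginal likelihood of the evidence = 0.056737.
P(Glyptodon | evidence) = 0.0047899 / 0.056737 ≈ 0.084.

0.084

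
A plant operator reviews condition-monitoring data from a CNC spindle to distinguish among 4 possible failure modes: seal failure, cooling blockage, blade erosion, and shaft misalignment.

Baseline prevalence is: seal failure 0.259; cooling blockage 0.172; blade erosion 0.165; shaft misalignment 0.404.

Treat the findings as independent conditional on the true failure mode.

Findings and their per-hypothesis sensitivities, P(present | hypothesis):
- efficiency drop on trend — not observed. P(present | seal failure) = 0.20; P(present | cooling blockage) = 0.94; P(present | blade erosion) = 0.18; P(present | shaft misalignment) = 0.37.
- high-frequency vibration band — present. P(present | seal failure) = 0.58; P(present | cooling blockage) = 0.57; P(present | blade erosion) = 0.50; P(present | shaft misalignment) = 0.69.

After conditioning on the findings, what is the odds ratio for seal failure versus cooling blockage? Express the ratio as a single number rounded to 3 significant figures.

Posterior odds equal prior odds times the likelihood ratio; only the two competing hypotheses matter (using 1 − P(present | H) for each absent finding).
  seal failure: 0.259 × (1 − 0.20) × 0.58 = 0.12018
  cooling blockage: 0.172 × (1 − 0.94) × 0.57 = 0.0058824
Odds(seal failure : cooling blockage) = 0.12018 / 0.0058824 ≈ 20.4.

20.4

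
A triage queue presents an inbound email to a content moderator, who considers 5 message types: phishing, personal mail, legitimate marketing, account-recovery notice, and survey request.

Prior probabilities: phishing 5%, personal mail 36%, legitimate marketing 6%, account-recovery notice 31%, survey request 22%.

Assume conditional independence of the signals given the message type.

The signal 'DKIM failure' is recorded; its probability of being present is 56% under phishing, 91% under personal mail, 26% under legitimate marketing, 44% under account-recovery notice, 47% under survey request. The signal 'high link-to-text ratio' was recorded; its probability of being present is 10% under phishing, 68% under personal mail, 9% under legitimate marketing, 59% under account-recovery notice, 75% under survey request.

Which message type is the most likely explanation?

personal mail

By Bayes' rule with conditional independence, the unnormalized weight for each hypothesis is prior × ∏ likelihoods:
  phishing: 0.05 × 0.56 × 0.10 = 0.0028
  personal mail: 0.36 × 0.91 × 0.68 = 0.22277
  legitimate marketing: 0.06 × 0.26 × 0.09 = 0.001404
  account-recovery notice: 0.31 × 0.44 × 0.59 = 0.080476
  survey request: 0.22 × 0.47 × 0.75 = 0.07755
The unnormalized weights sum to 0.385.
P(phishing | evidence) ≈ 0.0028 / 0.385 ≈ 0.007
P(personal mail | evidence) ≈ 0.22277 / 0.385 ≈ 0.579
P(legitimate marketing | evidence) ≈ 0.001404 / 0.385 ≈ 0.004
P(account-recovery notice | evidence) ≈ 0.080476 / 0.385 ≈ 0.209
P(survey request | evidence) ≈ 0.07755 / 0.385 ≈ 0.201
The largest is 0.579, so personal mail is most probable.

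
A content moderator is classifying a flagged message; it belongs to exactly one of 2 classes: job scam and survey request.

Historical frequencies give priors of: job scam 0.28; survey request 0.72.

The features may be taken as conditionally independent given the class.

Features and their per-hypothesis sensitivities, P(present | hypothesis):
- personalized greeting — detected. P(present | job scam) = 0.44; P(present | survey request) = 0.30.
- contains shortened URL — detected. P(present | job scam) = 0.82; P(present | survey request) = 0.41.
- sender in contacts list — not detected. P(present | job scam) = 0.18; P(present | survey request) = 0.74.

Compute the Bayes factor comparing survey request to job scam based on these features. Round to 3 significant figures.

The Bayes factor is the ratio of the joint likelihoods of the feature pattern under the two hypotheses (using 1 − P(present | H) for each absent feature).
  survey request: 0.30 × 0.41 × (1 − 0.74) = 0.03198
  job scam: 0.44 × 0.82 × (1 − 0.18) = 0.29586
Bayes factor = 0.03198 / 0.29586 ≈ 0.108

0.108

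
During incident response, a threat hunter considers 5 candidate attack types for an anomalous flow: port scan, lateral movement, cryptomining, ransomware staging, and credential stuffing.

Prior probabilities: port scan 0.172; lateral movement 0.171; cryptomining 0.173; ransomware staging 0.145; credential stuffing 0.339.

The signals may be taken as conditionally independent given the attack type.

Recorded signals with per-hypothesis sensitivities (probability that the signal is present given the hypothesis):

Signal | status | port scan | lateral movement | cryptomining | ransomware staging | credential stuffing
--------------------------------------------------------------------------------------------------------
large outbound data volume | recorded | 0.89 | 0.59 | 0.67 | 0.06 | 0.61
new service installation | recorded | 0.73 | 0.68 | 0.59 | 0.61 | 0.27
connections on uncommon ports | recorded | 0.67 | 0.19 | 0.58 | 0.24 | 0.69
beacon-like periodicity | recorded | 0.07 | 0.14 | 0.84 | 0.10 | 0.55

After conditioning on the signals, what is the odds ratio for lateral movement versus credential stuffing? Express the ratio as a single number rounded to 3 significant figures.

Unnormalized posterior weight (prior times the signal likelihoods) for each of the two hypotheses:
  lateral movement: 0.171 × 0.59 × 0.68 × 0.19 × 0.14 = 0.0018249
  credential stuffing: 0.339 × 0.61 × 0.27 × 0.69 × 0.55 = 0.021189
Posterior odds = 0.0018249 / 0.021189 ≈ 0.0861.

0.0861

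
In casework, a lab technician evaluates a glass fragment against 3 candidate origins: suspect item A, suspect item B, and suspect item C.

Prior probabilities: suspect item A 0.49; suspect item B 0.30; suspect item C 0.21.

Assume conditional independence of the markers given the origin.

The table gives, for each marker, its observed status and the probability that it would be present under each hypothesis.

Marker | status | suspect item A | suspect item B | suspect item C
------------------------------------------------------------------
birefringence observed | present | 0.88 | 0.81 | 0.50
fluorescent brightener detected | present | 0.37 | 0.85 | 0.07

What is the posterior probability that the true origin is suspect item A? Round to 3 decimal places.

0.427

For each hypothesis, the unnormalized posterior weight is prior × product of the marker likelihoods:
  suspect item A: 0.49 × 0.88 × 0.37 = 0.15954
  suspect item B: 0.30 × 0.81 × 0.85 = 0.20655
  suspect item C: 0.21 × 0.50 × 0.07 = 0.00735
Normalizing constant Z = 0.15954 + 0.20655 + 0.00735 = 0.37344.
P(suspect item A | evidence) = 0.15954 / 0.37344 ≈ 0.427.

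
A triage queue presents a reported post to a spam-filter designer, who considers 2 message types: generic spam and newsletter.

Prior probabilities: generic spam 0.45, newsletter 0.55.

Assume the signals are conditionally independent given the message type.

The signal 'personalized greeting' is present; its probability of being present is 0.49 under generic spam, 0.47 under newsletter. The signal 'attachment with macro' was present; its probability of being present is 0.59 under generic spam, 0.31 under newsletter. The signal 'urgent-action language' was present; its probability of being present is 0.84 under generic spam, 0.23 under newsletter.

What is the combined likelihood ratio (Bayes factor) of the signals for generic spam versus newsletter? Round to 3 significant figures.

Take the product of per-signal likelihoods under each hypothesis, then divide.
  generic spam: 0.49 × 0.59 × 0.84 = 0.24284
  newsletter: 0.47 × 0.31 × 0.23 = 0.033511
Bayes factor = 0.24284 / 0.033511 ≈ 7.25

7.25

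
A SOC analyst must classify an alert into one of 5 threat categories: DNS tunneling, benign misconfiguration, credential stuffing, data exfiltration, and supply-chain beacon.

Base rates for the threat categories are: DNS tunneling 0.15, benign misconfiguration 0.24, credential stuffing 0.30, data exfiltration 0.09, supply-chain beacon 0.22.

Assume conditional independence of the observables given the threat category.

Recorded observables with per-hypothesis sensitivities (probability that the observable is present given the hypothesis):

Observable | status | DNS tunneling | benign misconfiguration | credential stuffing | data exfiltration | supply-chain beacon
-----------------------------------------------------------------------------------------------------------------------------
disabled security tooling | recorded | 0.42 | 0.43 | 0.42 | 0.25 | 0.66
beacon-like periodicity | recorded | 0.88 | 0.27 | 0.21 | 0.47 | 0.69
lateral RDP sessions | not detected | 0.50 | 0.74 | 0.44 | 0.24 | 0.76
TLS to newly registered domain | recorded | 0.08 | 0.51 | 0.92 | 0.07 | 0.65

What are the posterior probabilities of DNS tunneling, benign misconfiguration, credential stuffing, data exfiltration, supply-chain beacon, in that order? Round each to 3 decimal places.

0.062, 0.103, 0.381, 0.016, 0.437

Multiply each prior by the joint likelihood of the observable pattern (using 1 − P(present | H) for each absent observable):
  DNS tunneling: 0.15 × 0.42 × 0.88 × (1 − 0.50) × 0.08 = 0.0022176
  benign misconfiguration: 0.24 × 0.43 × 0.27 × (1 − 0.74) × 0.51 = 0.0036948
  credential stuffing: 0.30 × 0.42 × 0.21 × (1 − 0.44) × 0.92 = 0.013632
  data exfiltration: 0.09 × 0.25 × 0.47 × (1 − 0.24) × 0.07 = 0.00056259
  supply-chain beacon: 0.22 × 0.66 × 0.69 × (1 − 0.76) × 0.65 = 0.015629
The unnormalized weights sum to 0.035736.
P(DNS tunneling | evidence) = 0.0022176 / 0.035736 ≈ 0.062
P(benign misconfiguration | evidence) = 0.0036948 / 0.035736 ≈ 0.103
P(credential stuffing | evidence) = 0.013632 / 0.035736 ≈ 0.381
P(data exfiltration | evidence) = 0.00056259 / 0.035736 ≈ 0.016
P(supply-chain beacon | evidence) = 0.015629 / 0.035736 ≈ 0.437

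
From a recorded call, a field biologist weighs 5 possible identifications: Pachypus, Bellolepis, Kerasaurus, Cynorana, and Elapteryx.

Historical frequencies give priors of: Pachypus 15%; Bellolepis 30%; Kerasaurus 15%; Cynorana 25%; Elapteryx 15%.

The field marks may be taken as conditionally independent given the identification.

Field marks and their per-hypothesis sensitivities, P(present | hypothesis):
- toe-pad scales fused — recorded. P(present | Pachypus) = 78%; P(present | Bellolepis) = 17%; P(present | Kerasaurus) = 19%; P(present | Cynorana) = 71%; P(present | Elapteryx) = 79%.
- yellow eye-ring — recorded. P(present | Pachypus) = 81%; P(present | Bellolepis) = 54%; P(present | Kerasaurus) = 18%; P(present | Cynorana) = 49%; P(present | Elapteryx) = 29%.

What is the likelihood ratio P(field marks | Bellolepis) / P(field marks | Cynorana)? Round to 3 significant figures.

0.264

Joint likelihood of the field mark pattern under each hypothesis:
  Bellolepis: 0.17 × 0.54 = 0.0918
  Cynorana: 0.71 × 0.49 = 0.3479
Bayes factor = 0.0918 / 0.3479 ≈ 0.264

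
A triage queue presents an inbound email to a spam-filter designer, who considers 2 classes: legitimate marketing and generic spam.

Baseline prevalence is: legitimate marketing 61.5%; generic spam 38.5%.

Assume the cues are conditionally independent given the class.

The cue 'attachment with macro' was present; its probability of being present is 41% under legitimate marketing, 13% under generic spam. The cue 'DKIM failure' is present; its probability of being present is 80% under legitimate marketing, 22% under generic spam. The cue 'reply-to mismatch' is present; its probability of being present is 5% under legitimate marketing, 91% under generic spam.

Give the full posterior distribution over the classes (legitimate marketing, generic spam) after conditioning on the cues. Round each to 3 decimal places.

0.502, 0.498

For each hypothesis, the unnormalized posterior weight is prior × product of the cue likelihoods:
  legitimate marketing: 0.615 × 0.41 × 0.80 × 0.05 = 0.010086
  generic spam: 0.385 × 0.13 × 0.22 × 0.91 = 0.01002
Marginal likelihood of the evidence = 0.020106.
P(legitimate marketing | evidence) = 0.010086 / 0.020106 ≈ 0.502
P(generic spam | evidence) = 0.01002 / 0.020106 ≈ 0.498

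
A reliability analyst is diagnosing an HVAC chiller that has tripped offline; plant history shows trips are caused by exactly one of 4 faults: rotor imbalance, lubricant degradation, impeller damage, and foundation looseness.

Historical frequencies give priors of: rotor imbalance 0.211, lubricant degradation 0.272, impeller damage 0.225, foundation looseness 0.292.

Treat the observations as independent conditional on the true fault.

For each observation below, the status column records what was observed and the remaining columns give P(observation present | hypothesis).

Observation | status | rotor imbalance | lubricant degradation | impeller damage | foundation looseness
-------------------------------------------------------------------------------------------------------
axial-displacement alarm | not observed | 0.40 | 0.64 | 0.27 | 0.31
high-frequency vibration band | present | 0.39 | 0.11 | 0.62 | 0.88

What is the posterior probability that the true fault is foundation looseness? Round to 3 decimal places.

0.523

For each hypothesis, the unnormalized posterior weight is prior × product of the observation likelihoods (using 1 − P(present | H) for each absent observation):
  rotor imbalance: 0.211 × (1 − 0.40) × 0.39 = 0.049374
  lubricant degradation: 0.272 × (1 − 0.64) × 0.11 = 0.010771
  impeller damage: 0.225 × (1 − 0.27) × 0.62 = 0.10184
  foundation looseness: 0.292 × (1 − 0.31) × 0.88 = 0.1773
The unnormalized weights sum to 0.33928.
P(foundation looseness | evidence) = 0.1773 / 0.33928 ≈ 0.523.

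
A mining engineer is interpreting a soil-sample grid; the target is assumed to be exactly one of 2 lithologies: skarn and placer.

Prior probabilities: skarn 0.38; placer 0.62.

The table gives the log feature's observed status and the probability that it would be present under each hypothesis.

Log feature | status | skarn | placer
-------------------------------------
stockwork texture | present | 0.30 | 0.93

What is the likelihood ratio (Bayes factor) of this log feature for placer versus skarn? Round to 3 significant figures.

3.10

Likelihood of this log feature under each hypothesis:
  placer: 0.93
  skarn: 0.3
Bayes factor = 0.93 / 0.3 ≈ 3.10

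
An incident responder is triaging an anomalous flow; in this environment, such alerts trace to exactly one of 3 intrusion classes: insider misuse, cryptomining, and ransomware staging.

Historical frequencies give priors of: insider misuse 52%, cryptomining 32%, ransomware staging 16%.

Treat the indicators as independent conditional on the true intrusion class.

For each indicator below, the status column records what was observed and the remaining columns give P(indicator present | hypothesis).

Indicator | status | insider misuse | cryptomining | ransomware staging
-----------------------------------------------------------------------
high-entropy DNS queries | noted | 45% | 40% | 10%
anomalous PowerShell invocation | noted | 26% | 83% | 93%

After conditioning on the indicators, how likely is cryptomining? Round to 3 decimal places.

By Bayes' rule with conditional independence, the unnormalized weight for each hypothesis is prior × ∏ likelihoods:
  insider misuse: 0.52 × 0.45 × 0.26 = 0.06084
  cryptomining: 0.32 × 0.40 × 0.83 = 0.10624
  ransomware staging: 0.16 × 0.10 × 0.93 = 0.01488
Marginal likelihood of the evidence = 0.18196.
P(cryptomining | evidence) = 0.10624 / 0.18196 ≈ 0.584.

0.584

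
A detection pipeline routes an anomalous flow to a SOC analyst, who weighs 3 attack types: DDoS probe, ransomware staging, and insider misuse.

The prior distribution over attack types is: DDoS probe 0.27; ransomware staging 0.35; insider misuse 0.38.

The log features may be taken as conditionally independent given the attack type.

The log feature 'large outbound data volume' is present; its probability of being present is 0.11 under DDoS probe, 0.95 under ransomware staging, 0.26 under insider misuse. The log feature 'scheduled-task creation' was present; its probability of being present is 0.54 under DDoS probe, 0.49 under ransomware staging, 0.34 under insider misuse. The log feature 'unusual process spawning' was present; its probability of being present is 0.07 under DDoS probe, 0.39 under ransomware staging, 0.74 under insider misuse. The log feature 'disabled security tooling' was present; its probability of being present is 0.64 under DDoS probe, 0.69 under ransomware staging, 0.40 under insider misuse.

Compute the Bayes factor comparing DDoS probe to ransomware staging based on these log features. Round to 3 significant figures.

The Bayes factor is the ratio of the joint likelihoods of the log feature pattern under the two hypotheses.
  DDoS probe: 0.11 × 0.54 × 0.07 × 0.64 = 0.0026611
  ransomware staging: 0.95 × 0.49 × 0.39 × 0.69 = 0.12527
Bayes factor = 0.0026611 / 0.12527 ≈ 0.0212

0.0212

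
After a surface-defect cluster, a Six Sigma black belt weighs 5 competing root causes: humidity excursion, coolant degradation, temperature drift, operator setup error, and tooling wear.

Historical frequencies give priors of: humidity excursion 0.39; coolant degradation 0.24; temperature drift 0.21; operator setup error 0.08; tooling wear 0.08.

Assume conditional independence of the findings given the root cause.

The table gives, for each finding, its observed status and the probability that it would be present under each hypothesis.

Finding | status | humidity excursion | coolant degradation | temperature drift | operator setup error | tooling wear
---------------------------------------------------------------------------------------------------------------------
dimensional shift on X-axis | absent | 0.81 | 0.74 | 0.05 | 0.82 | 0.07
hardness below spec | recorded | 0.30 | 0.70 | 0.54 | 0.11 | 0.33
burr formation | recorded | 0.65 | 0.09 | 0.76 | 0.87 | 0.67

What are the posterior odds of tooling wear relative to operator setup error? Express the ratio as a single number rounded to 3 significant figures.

The normalizing constant cancels in an odds ratio, so compute prior × likelihood for the two hypotheses only (using 1 − P(present | H) for each absent finding):
  tooling wear: 0.08 × (1 − 0.07) × 0.33 × 0.67 = 0.01645
  operator setup error: 0.08 × (1 − 0.82) × 0.11 × 0.87 = 0.0013781
Posterior odds = 0.01645 / 0.0013781 ≈ 11.9.

11.9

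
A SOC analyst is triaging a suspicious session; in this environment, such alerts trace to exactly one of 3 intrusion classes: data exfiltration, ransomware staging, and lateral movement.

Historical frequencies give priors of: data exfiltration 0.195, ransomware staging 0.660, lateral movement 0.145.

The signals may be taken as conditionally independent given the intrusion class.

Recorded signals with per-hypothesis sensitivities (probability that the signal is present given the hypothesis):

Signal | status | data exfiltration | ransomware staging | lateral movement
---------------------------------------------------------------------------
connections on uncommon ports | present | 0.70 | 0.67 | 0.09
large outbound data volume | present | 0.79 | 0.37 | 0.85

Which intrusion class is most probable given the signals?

By Bayes' rule with conditional independence, the unnormalized weight for each hypothesis is prior × ∏ likelihoods:
  data exfiltration: 0.195 × 0.70 × 0.79 = 0.10783
  ransomware staging: 0.660 × 0.67 × 0.37 = 0.16361
  lateral movement: 0.145 × 0.09 × 0.85 = 0.011092
Normalizing constant Z = 0.10783 + 0.16361 + 0.011092 = 0.28254.
P(data exfiltration | evidence) ≈ 0.10783 / 0.28254 ≈ 0.382
P(ransomware staging | evidence) ≈ 0.16361 / 0.28254 ≈ 0.579
P(lateral movement | evidence) ≈ 0.011092 / 0.28254 ≈ 0.039
The largest is 0.579, so ransomware staging is most probable.

ransomware staging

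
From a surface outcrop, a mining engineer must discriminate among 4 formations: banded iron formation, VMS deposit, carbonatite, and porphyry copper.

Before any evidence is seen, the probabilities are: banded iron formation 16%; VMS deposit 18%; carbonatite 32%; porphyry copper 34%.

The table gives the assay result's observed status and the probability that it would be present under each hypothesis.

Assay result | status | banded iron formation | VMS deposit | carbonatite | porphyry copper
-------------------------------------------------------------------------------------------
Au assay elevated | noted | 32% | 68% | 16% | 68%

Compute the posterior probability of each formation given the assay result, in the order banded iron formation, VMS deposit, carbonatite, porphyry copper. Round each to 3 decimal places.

By Bayes' rule, the unnormalized weight for each hypothesis is prior × likelihood:
  banded iron formation: 0.16 × 0.32 = 0.0512
  VMS deposit: 0.18 × 0.68 = 0.1224
  carbonatite: 0.32 × 0.16 = 0.0512
  porphyry copper: 0.34 × 0.68 = 0.2312
Normalizing constant Z = 0.0512 + 0.1224 + 0.0512 + 0.2312 = 0.456.
P(banded iron formation | evidence) = 0.0512 / 0.456 ≈ 0.112
P(VMS deposit | evidence) = 0.1224 / 0.456 ≈ 0.268
P(carbonatite | evidence) = 0.0512 / 0.456 ≈ 0.112
P(porphyry copper | evidence) = 0.2312 / 0.456 ≈ 0.507

0.112, 0.268, 0.112, 0.507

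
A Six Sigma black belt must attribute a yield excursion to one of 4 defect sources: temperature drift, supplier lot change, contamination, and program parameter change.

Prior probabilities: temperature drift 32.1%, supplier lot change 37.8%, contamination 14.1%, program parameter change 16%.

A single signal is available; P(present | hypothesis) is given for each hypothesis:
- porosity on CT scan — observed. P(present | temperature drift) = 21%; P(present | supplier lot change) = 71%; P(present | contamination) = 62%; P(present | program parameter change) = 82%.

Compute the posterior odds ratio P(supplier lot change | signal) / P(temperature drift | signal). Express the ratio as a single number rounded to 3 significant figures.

3.98

Unnormalized posterior weight (prior times the signal likelihood) for each of the two hypotheses:
  supplier lot change: 0.378 × 0.71 = 0.26838
  temperature drift: 0.321 × 0.21 = 0.06741
Posterior odds = 0.26838 / 0.06741 ≈ 3.98.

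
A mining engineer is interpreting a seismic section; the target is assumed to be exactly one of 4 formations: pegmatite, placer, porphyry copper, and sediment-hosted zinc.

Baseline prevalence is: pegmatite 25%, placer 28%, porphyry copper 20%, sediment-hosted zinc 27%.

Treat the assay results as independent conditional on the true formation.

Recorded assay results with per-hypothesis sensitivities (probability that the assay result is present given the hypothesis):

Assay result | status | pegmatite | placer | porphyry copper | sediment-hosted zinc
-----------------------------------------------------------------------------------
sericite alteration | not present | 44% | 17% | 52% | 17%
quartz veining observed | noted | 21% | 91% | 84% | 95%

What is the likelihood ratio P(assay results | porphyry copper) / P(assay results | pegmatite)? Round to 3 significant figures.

3.43

Joint likelihood of the assay result pattern under each hypothesis (using 1 − P(present | H) for each absent assay result):
  porphyry copper: (1 − 0.52) × 0.84 = 0.4032
  pegmatite: (1 − 0.44) × 0.21 = 0.1176
Bayes factor = 0.4032 / 0.1176 ≈ 3.43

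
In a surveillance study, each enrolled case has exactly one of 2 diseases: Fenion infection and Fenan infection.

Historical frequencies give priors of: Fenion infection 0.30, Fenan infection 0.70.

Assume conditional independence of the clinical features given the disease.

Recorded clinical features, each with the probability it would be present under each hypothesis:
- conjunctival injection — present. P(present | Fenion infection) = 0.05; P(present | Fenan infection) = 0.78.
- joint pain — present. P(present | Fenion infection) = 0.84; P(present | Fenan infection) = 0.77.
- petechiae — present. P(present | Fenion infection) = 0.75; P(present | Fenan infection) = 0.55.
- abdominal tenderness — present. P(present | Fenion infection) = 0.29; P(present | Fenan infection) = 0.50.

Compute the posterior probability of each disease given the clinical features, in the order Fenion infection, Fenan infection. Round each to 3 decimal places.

For each hypothesis, the unnormalized posterior weight is prior × product of the clinical feature likelihoods:
  Fenion infection: 0.30 × 0.05 × 0.84 × 0.75 × 0.29 = 0.0027405
  Fenan infection: 0.70 × 0.78 × 0.77 × 0.55 × 0.50 = 0.11562
Normalizing constant Z = 0.0027405 + 0.11562 = 0.11836.
P(Fenion infection | evidence) = 0.0027405 / 0.11836 ≈ 0.023
P(Fenan infection | evidence) = 0.11562 / 0.11836 ≈ 0.977

0.023, 0.977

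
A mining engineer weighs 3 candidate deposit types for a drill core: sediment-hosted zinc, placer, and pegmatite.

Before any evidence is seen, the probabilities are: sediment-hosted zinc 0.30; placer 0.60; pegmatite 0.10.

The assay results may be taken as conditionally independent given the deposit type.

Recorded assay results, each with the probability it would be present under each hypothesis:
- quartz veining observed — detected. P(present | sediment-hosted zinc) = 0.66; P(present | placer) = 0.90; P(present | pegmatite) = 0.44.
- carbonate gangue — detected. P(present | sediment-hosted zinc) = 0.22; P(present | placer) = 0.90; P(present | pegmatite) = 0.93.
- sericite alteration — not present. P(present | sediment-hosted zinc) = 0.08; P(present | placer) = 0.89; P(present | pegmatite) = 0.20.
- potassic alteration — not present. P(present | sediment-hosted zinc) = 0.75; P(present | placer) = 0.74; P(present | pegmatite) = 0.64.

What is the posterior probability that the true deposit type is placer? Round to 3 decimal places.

Multiply each prior by the joint likelihood of the assay result pattern (using 1 − P(present | H) for each absent assay result):
  sediment-hosted zinc: 0.30 × 0.66 × 0.22 × (1 − 0.08) × (1 − 0.75) = 0.010019
  placer: 0.60 × 0.90 × 0.90 × (1 − 0.89) × (1 − 0.74) = 0.0139
  pegmatite: 0.10 × 0.44 × 0.93 × (1 − 0.20) × (1 − 0.64) = 0.011785
Normalizing constant Z = 0.010019 + 0.0139 + 0.011785 = 0.035703.
P(placer | evidence) = 0.0139 / 0.035703 ≈ 0.389.

0.389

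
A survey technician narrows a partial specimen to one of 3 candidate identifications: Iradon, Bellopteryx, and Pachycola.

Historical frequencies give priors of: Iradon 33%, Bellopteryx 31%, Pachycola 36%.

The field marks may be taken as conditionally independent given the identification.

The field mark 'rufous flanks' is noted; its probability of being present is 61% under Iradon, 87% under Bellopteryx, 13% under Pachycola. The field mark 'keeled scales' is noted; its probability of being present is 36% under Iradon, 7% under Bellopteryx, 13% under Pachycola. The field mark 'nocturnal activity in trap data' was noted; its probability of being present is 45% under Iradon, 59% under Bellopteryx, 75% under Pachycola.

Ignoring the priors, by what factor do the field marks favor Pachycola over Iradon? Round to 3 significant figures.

0.128

The Bayes factor is the ratio of the joint likelihoods of the field mark pattern under the two hypotheses.
  Pachycola: 0.13 × 0.13 × 0.75 = 0.012675
  Iradon: 0.61 × 0.36 × 0.45 = 0.09882
Bayes factor = 0.012675 / 0.09882 ≈ 0.128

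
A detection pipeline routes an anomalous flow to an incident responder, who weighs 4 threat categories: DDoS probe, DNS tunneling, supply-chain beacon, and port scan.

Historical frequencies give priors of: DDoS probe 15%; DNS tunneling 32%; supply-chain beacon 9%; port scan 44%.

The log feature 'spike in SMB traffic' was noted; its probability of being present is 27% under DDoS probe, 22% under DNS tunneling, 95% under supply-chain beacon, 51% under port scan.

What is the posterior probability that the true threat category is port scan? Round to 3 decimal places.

0.533

For each hypothesis, the unnormalized posterior weight is prior × likelihood:
  DDoS probe: 0.15 × 0.27 = 0.0405
  DNS tunneling: 0.32 × 0.22 = 0.0704
  supply-chain beacon: 0.09 × 0.95 = 0.0855
  port scan: 0.44 × 0.51 = 0.2244
Marginal likelihood of the evidence = 0.4208.
P(port scan | evidence) = 0.2244 / 0.4208 ≈ 0.533.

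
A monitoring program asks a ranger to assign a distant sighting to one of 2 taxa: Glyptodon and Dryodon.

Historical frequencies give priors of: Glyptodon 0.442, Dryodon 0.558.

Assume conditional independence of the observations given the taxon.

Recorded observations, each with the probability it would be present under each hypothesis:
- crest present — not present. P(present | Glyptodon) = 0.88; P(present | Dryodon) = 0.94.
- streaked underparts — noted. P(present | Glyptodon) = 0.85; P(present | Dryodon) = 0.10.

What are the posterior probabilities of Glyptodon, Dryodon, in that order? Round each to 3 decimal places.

Multiply each prior by the joint likelihood of the evidence pattern (using 1 − P(present | H) for each absent observation):
  Glyptodon: 0.442 × (1 − 0.88) × 0.85 = 0.045084
  Dryodon: 0.558 × (1 − 0.94) × 0.10 = 0.003348
Normalizing constant Z = 0.045084 + 0.003348 = 0.048432.
P(Glyptodon | evidence) = 0.045084 / 0.048432 ≈ 0.931
P(Dryodon | evidence) = 0.003348 / 0.048432 ≈ 0.069

0.931, 0.069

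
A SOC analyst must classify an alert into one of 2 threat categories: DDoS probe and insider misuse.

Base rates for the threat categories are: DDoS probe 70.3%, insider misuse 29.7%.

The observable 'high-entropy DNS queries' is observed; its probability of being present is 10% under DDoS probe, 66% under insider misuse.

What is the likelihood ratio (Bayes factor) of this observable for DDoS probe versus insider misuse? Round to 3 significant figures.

The Bayes factor is the ratio of the two likelihoods.
  DDoS probe: 0.1
  insider misuse: 0.66
Bayes factor = 0.1 / 0.66 ≈ 0.152

0.152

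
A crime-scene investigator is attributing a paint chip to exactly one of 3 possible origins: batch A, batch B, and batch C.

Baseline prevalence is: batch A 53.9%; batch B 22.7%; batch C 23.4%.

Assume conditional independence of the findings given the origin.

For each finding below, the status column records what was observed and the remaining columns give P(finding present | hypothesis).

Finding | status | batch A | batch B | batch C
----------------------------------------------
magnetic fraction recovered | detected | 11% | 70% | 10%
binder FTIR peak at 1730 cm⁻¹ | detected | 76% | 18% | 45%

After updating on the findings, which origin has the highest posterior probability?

Multiply each prior by the joint likelihood of the evidence pattern:
  batch A: 0.539 × 0.11 × 0.76 = 0.04506
  batch B: 0.227 × 0.70 × 0.18 = 0.028602
  batch C: 0.234 × 0.10 × 0.45 = 0.01053
Marginal likelihood of the evidence = 0.084192.
P(batch A | evidence) ≈ 0.04506 / 0.084192 ≈ 0.535
P(batch B | evidence) ≈ 0.028602 / 0.084192 ≈ 0.340
P(batch C | evidence) ≈ 0.01053 / 0.084192 ≈ 0.125
The largest is 0.535, so batch A is most probable.

batch A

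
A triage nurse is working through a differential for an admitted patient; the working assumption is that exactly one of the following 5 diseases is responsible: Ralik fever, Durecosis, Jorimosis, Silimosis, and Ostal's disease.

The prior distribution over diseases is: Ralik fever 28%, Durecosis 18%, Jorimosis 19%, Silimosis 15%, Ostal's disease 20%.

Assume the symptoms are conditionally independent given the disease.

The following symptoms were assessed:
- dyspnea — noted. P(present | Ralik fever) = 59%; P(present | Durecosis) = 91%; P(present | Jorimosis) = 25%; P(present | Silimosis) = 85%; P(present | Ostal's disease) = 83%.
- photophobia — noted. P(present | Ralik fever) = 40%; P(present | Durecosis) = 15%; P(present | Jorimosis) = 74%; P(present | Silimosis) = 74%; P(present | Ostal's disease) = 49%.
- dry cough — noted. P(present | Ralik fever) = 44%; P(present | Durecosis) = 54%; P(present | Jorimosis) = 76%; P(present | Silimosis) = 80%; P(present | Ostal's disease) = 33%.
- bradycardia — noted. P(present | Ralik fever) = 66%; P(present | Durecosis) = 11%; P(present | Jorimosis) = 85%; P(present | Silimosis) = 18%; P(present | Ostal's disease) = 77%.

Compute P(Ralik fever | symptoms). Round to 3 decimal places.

0.247

For each hypothesis, the unnormalized posterior weight is prior × product of the symptom likelihoods:
  Ralik fever: 0.28 × 0.59 × 0.40 × 0.44 × 0.66 = 0.01919
  Durecosis: 0.18 × 0.91 × 0.15 × 0.54 × 0.11 = 0.0014595
  Jorimosis: 0.19 × 0.25 × 0.74 × 0.76 × 0.85 = 0.022707
  Silimosis: 0.15 × 0.85 × 0.74 × 0.80 × 0.18 = 0.013586
  Ostal's disease: 0.20 × 0.83 × 0.49 × 0.33 × 0.77 = 0.020668
The unnormalized weights sum to 0.077611.
P(Ralik fever | evidence) = 0.01919 / 0.077611 ≈ 0.247.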